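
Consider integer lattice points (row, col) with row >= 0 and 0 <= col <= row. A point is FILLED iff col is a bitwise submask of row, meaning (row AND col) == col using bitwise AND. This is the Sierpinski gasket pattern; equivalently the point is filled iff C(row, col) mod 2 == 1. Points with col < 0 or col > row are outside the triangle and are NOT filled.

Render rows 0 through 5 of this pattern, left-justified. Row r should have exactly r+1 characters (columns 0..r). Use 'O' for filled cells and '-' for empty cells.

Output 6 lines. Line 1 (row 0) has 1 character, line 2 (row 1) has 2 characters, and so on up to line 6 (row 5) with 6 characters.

Answer: O
OO
O-O
OOOO
O---O
OO--OO

Derivation:
r0=0: O
r1=1: OO
r2=10: O-O
r3=11: OOOO
r4=100: O---O
r5=101: OO--OO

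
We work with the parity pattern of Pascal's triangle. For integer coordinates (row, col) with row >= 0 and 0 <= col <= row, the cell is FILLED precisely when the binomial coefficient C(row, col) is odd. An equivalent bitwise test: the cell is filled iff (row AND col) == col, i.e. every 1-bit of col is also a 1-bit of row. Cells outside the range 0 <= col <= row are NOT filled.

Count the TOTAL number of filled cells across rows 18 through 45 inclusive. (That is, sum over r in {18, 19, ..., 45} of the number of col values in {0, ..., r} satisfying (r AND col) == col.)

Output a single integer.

Answer: 270

Derivation:
r18=10010 pc2: +4 =4
r19=10011 pc3: +8 =12
r20=10100 pc2: +4 =16
r21=10101 pc3: +8 =24
r22=10110 pc3: +8 =32
r23=10111 pc4: +16 =48
r24=11000 pc2: +4 =52
r25=11001 pc3: +8 =60
r26=11010 pc3: +8 =68
r27=11011 pc4: +16 =84
r28=11100 pc3: +8 =92
r29=11101 pc4: +16 =108
r30=11110 pc4: +16 =124
r31=11111 pc5: +32 =156
r32=100000 pc1: +2 =158
r33=100001 pc2: +4 =162
r34=100010 pc2: +4 =166
r35=100011 pc3: +8 =174
r36=100100 pc2: +4 =178
r37=100101 pc3: +8 =186
r38=100110 pc3: +8 =194
r39=100111 pc4: +16 =210
r40=101000 pc2: +4 =214
r41=101001 pc3: +8 =222
r42=101010 pc3: +8 =230
r43=101011 pc4: +16 =246
r44=101100 pc3: +8 =254
r45=101101 pc4: +16 =270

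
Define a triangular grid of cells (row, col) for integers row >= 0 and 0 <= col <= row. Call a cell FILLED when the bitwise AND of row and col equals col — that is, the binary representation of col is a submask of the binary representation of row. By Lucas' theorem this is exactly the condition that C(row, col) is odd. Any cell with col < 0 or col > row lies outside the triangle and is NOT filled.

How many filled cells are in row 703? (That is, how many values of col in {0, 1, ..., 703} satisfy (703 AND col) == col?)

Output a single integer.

703 in binary = 1010111111
popcount(703) = number of 1-bits in 1010111111 = 8
A col c satisfies (703 AND c) == c iff every set bit of c is also set in 703; each of the 8 set bits of 703 can independently be on or off in c.
count = 2^8 = 256

Answer: 256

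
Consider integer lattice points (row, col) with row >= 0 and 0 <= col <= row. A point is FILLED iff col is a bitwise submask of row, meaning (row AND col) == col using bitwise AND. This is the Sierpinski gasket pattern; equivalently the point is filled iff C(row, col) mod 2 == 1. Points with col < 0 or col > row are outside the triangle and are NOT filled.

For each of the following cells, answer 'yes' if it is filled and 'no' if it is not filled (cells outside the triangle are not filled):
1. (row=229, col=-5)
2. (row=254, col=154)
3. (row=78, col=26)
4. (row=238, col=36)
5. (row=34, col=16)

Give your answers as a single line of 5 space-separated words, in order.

(229,-5): col outside [0, 229] -> not filled
(254,154): row=0b11111110, col=0b10011010, row AND col = 0b10011010 = 154; 154 == 154 -> filled
(78,26): row=0b1001110, col=0b11010, row AND col = 0b1010 = 10; 10 != 26 -> empty
(238,36): row=0b11101110, col=0b100100, row AND col = 0b100100 = 36; 36 == 36 -> filled
(34,16): row=0b100010, col=0b10000, row AND col = 0b0 = 0; 0 != 16 -> empty

Answer: no yes no yes no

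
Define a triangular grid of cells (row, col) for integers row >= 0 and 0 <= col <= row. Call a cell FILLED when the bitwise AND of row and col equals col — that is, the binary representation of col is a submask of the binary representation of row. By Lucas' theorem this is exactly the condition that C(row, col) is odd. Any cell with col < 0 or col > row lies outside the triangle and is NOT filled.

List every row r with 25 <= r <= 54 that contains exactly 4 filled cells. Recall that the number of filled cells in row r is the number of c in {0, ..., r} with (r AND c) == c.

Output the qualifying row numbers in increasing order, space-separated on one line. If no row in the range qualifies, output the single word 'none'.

Answer: 33 34 36 40 48

Derivation:
Row r has 2^popcount(r) filled cells, so we need popcount(r) = log2(4) = 2.
Scan r = 25..54 and keep those with exactly 2 one-bits:
r=25=11001 popcount=3 -> skip
r=26=11010 popcount=3 -> skip
r=27=11011 popcount=4 -> skip
r=28=11100 popcount=3 -> skip
r=29=11101 popcount=4 -> skip
r=30=11110 popcount=4 -> skip
r=31=11111 popcount=5 -> skip
r=32=100000 popcount=1 -> skip
r=33=100001 popcount=2 -> KEEP
r=34=100010 popcount=2 -> KEEP
r=35=100011 popcount=3 -> skip
r=36=100100 popcount=2 -> KEEP
r=37=100101 popcount=3 -> skip
r=38=100110 popcount=3 -> skip
r=39=100111 popcount=4 -> skip
r=40=101000 popcount=2 -> KEEP
r=41=101001 popcount=3 -> skip
r=42=101010 popcount=3 -> skip
r=43=101011 popcount=4 -> skip
r=44=101100 popcount=3 -> skip
r=45=101101 popcount=4 -> skip
r=46=101110 popcount=4 -> skip
r=47=101111 popcount=5 -> skip
r=48=110000 popcount=2 -> KEEP
r=49=110001 popcount=3 -> skip
r=50=110010 popcount=3 -> skip
r=51=110011 popcount=4 -> skip
r=52=110100 popcount=3 -> skip
r=53=110101 popcount=4 -> skip
r=54=110110 popcount=4 -> skip
Kept rows: 33 34 36 40 48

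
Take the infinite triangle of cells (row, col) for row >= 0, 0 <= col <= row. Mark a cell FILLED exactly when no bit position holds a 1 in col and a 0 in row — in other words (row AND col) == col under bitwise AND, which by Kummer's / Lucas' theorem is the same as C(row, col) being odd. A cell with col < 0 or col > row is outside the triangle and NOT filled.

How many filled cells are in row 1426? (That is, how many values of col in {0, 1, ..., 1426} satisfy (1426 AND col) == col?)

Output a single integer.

1426 in binary = 10110010010
popcount(1426) = number of 1-bits in 10110010010 = 5
A col c satisfies (1426 AND c) == c iff every set bit of c is also set in 1426; each of the 5 set bits of 1426 can independently be on or off in c.
count = 2^5 = 32

Answer: 32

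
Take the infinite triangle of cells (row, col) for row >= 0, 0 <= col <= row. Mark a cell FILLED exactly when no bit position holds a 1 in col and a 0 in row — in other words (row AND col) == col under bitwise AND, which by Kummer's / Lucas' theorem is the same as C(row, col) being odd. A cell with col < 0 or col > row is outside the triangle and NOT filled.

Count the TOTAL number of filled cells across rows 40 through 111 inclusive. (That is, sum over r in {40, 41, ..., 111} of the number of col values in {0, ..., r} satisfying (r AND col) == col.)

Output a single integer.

r40=101000 pc2: +4 =4
r41=101001 pc3: +8 =12
r42=101010 pc3: +8 =20
r43=101011 pc4: +16 =36
r44=101100 pc3: +8 =44
r45=101101 pc4: +16 =60
r46=101110 pc4: +16 =76
r47=101111 pc5: +32 =108
r48=110000 pc2: +4 =112
r49=110001 pc3: +8 =120
r50=110010 pc3: +8 =128
r51=110011 pc4: +16 =144
r52=110100 pc3: +8 =152
r53=110101 pc4: +16 =168
r54=110110 pc4: +16 =184
r55=110111 pc5: +32 =216
r56=111000 pc3: +8 =224
r57=111001 pc4: +16 =240
r58=111010 pc4: +16 =256
r59=111011 pc5: +32 =288
r60=111100 pc4: +16 =304
r61=111101 pc5: +32 =336
r62=111110 pc5: +32 =368
r63=111111 pc6: +64 =432
r64=1000000 pc1: +2 =434
r65=1000001 pc2: +4 =438
r66=1000010 pc2: +4 =442
r67=1000011 pc3: +8 =450
r68=1000100 pc2: +4 =454
r69=1000101 pc3: +8 =462
r70=1000110 pc3: +8 =470
r71=1000111 pc4: +16 =486
r72=1001000 pc2: +4 =490
r73=1001001 pc3: +8 =498
r74=1001010 pc3: +8 =506
r75=1001011 pc4: +16 =522
r76=1001100 pc3: +8 =530
r77=1001101 pc4: +16 =546
r78=1001110 pc4: +16 =562
r79=1001111 pc5: +32 =594
r80=1010000 pc2: +4 =598
r81=1010001 pc3: +8 =606
r82=1010010 pc3: +8 =614
r83=1010011 pc4: +16 =630
r84=1010100 pc3: +8 =638
r85=1010101 pc4: +16 =654
r86=1010110 pc4: +16 =670
r87=1010111 pc5: +32 =702
r88=1011000 pc3: +8 =710
r89=1011001 pc4: +16 =726
r90=1011010 pc4: +16 =742
r91=1011011 pc5: +32 =774
r92=1011100 pc4: +16 =790
r93=1011101 pc5: +32 =822
r94=1011110 pc5: +32 =854
r95=1011111 pc6: +64 =918
r96=1100000 pc2: +4 =922
r97=1100001 pc3: +8 =930
r98=1100010 pc3: +8 =938
r99=1100011 pc4: +16 =954
r100=1100100 pc3: +8 =962
r101=1100101 pc4: +16 =978
r102=1100110 pc4: +16 =994
r103=1100111 pc5: +32 =1026
r104=1101000 pc3: +8 =1034
r105=1101001 pc4: +16 =1050
r106=1101010 pc4: +16 =1066
r107=1101011 pc5: +32 =1098
r108=1101100 pc4: +16 =1114
r109=1101101 pc5: +32 =1146
r110=1101110 pc5: +32 =1178
r111=1101111 pc6: +64 =1242

Answer: 1242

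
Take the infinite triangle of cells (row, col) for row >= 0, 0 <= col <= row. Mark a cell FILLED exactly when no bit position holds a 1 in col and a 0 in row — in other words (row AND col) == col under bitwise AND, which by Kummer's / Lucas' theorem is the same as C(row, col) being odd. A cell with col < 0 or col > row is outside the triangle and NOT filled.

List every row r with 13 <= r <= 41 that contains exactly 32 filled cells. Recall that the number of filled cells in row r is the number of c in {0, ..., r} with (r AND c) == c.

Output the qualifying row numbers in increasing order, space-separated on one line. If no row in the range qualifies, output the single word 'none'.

Answer: 31

Derivation:
Row r has 2^popcount(r) filled cells, so we need popcount(r) = log2(32) = 5.
Scan r = 13..41 and keep those with exactly 5 one-bits:
r=13=1101 popcount=3 -> skip
r=14=1110 popcount=3 -> skip
r=15=1111 popcount=4 -> skip
r=16=10000 popcount=1 -> skip
r=17=10001 popcount=2 -> skip
r=18=10010 popcount=2 -> skip
r=19=10011 popcount=3 -> skip
r=20=10100 popcount=2 -> skip
r=21=10101 popcount=3 -> skip
r=22=10110 popcount=3 -> skip
r=23=10111 popcount=4 -> skip
r=24=11000 popcount=2 -> skip
r=25=11001 popcount=3 -> skip
r=26=11010 popcount=3 -> skip
r=27=11011 popcount=4 -> skip
r=28=11100 popcount=3 -> skip
r=29=11101 popcount=4 -> skip
r=30=11110 popcount=4 -> skip
r=31=11111 popcount=5 -> KEEP
r=32=100000 popcount=1 -> skip
r=33=100001 popcount=2 -> skip
r=34=100010 popcount=2 -> skip
r=35=100011 popcount=3 -> skip
r=36=100100 popcount=2 -> skip
r=37=100101 popcount=3 -> skip
r=38=100110 popcount=3 -> skip
r=39=100111 popcount=4 -> skip
r=40=101000 popcount=2 -> skip
r=41=101001 popcount=3 -> skip
Kept rows: 31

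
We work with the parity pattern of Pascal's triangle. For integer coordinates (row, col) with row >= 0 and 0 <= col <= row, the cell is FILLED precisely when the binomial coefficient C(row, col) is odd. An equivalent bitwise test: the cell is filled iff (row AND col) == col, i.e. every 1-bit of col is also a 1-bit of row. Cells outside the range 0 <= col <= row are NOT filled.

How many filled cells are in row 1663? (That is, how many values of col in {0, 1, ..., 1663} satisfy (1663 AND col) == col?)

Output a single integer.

Answer: 512

Derivation:
1663 in binary = 11001111111
popcount(1663) = number of 1-bits in 11001111111 = 9
A col c satisfies (1663 AND c) == c iff every set bit of c is also set in 1663; each of the 9 set bits of 1663 can independently be on or off in c.
count = 2^9 = 512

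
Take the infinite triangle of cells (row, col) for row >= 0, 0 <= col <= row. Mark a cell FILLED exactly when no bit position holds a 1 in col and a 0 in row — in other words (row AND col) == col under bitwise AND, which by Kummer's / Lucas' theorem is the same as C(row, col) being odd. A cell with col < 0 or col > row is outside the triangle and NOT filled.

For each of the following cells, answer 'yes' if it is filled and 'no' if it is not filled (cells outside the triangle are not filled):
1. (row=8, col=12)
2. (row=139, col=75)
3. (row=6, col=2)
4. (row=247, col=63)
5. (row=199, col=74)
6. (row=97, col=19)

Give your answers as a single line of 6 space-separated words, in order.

Answer: no no yes no no no

Derivation:
(8,12): col outside [0, 8] -> not filled
(139,75): row=0b10001011, col=0b1001011, row AND col = 0b1011 = 11; 11 != 75 -> empty
(6,2): row=0b110, col=0b10, row AND col = 0b10 = 2; 2 == 2 -> filled
(247,63): row=0b11110111, col=0b111111, row AND col = 0b110111 = 55; 55 != 63 -> empty
(199,74): row=0b11000111, col=0b1001010, row AND col = 0b1000010 = 66; 66 != 74 -> empty
(97,19): row=0b1100001, col=0b10011, row AND col = 0b1 = 1; 1 != 19 -> empty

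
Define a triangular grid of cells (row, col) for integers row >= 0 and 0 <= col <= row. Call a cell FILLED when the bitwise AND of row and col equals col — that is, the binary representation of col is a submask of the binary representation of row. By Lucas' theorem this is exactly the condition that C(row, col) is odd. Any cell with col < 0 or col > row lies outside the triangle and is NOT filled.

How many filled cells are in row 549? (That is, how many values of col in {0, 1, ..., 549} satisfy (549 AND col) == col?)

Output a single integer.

Answer: 16

Derivation:
549 in binary = 1000100101
popcount(549) = number of 1-bits in 1000100101 = 4
A col c satisfies (549 AND c) == c iff every set bit of c is also set in 549; each of the 4 set bits of 549 can independently be on or off in c.
count = 2^4 = 16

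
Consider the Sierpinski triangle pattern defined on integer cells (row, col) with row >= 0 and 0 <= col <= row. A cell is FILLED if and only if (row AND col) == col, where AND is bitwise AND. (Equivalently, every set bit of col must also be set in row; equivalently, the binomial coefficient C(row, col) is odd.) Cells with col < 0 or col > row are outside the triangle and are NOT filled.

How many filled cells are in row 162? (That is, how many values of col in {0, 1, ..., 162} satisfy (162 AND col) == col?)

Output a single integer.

Answer: 8

Derivation:
162 in binary = 10100010
popcount(162) = number of 1-bits in 10100010 = 3
A col c satisfies (162 AND c) == c iff every set bit of c is also set in 162; each of the 3 set bits of 162 can independently be on or off in c.
count = 2^3 = 8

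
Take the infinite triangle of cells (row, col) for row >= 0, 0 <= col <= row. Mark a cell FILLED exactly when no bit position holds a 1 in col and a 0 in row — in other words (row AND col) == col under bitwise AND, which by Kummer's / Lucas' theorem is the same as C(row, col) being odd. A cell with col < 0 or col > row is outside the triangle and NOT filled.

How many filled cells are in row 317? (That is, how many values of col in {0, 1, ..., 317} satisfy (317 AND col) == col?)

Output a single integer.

317 in binary = 100111101
popcount(317) = number of 1-bits in 100111101 = 6
A col c satisfies (317 AND c) == c iff every set bit of c is also set in 317; each of the 6 set bits of 317 can independently be on or off in c.
count = 2^6 = 64

Answer: 64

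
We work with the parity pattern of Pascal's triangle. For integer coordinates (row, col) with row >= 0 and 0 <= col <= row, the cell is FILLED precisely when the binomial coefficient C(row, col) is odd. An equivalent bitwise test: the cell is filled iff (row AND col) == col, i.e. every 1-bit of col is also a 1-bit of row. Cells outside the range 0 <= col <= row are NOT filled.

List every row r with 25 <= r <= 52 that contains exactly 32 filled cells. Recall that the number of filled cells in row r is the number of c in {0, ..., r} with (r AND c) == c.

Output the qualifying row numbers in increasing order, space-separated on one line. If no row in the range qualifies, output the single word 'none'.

Row r has 2^popcount(r) filled cells, so we need popcount(r) = log2(32) = 5.
Scan r = 25..52 and keep those with exactly 5 one-bits:
r=25=11001 popcount=3 -> skip
r=26=11010 popcount=3 -> skip
r=27=11011 popcount=4 -> skip
r=28=11100 popcount=3 -> skip
r=29=11101 popcount=4 -> skip
r=30=11110 popcount=4 -> skip
r=31=11111 popcount=5 -> KEEP
r=32=100000 popcount=1 -> skip
r=33=100001 popcount=2 -> skip
r=34=100010 popcount=2 -> skip
r=35=100011 popcount=3 -> skip
r=36=100100 popcount=2 -> skip
r=37=100101 popcount=3 -> skip
r=38=100110 popcount=3 -> skip
r=39=100111 popcount=4 -> skip
r=40=101000 popcount=2 -> skip
r=41=101001 popcount=3 -> skip
r=42=101010 popcount=3 -> skip
r=43=101011 popcount=4 -> skip
r=44=101100 popcount=3 -> skip
r=45=101101 popcount=4 -> skip
r=46=101110 popcount=4 -> skip
r=47=101111 popcount=5 -> KEEP
r=48=110000 popcount=2 -> skip
r=49=110001 popcount=3 -> skip
r=50=110010 popcount=3 -> skip
r=51=110011 popcount=4 -> skip
r=52=110100 popcount=3 -> skip
Kept rows: 31 47

Answer: 31 47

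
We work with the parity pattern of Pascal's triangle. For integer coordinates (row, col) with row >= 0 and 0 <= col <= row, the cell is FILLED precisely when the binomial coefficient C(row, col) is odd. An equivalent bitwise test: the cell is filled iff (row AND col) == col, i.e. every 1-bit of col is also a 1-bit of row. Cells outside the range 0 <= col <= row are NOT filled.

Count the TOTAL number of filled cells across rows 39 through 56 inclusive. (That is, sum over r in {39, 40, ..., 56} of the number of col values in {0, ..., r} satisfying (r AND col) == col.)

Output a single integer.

r39=100111 pc4: +16 =16
r40=101000 pc2: +4 =20
r41=101001 pc3: +8 =28
r42=101010 pc3: +8 =36
r43=101011 pc4: +16 =52
r44=101100 pc3: +8 =60
r45=101101 pc4: +16 =76
r46=101110 pc4: +16 =92
r47=101111 pc5: +32 =124
r48=110000 pc2: +4 =128
r49=110001 pc3: +8 =136
r50=110010 pc3: +8 =144
r51=110011 pc4: +16 =160
r52=110100 pc3: +8 =168
r53=110101 pc4: +16 =184
r54=110110 pc4: +16 =200
r55=110111 pc5: +32 =232
r56=111000 pc3: +8 =240

Answer: 240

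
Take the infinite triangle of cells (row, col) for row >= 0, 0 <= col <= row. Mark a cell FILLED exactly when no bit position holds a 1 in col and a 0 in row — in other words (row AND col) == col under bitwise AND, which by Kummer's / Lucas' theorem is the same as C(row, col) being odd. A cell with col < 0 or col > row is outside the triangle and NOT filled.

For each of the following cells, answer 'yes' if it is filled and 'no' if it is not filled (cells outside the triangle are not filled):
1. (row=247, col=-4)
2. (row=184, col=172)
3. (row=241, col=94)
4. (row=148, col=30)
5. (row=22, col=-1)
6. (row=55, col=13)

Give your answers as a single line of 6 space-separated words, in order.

Answer: no no no no no no

Derivation:
(247,-4): col outside [0, 247] -> not filled
(184,172): row=0b10111000, col=0b10101100, row AND col = 0b10101000 = 168; 168 != 172 -> empty
(241,94): row=0b11110001, col=0b1011110, row AND col = 0b1010000 = 80; 80 != 94 -> empty
(148,30): row=0b10010100, col=0b11110, row AND col = 0b10100 = 20; 20 != 30 -> empty
(22,-1): col outside [0, 22] -> not filled
(55,13): row=0b110111, col=0b1101, row AND col = 0b101 = 5; 5 != 13 -> empty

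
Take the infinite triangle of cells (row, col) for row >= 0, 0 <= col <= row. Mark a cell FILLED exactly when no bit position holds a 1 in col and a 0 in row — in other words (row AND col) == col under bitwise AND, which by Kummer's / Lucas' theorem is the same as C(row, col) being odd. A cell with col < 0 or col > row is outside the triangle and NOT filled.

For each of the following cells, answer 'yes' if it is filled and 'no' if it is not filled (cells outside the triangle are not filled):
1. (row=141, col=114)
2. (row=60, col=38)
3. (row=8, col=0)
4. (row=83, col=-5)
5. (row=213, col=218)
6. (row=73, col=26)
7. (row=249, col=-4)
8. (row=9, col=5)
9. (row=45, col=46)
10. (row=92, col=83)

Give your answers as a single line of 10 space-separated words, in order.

(141,114): row=0b10001101, col=0b1110010, row AND col = 0b0 = 0; 0 != 114 -> empty
(60,38): row=0b111100, col=0b100110, row AND col = 0b100100 = 36; 36 != 38 -> empty
(8,0): row=0b1000, col=0b0, row AND col = 0b0 = 0; 0 == 0 -> filled
(83,-5): col outside [0, 83] -> not filled
(213,218): col outside [0, 213] -> not filled
(73,26): row=0b1001001, col=0b11010, row AND col = 0b1000 = 8; 8 != 26 -> empty
(249,-4): col outside [0, 249] -> not filled
(9,5): row=0b1001, col=0b101, row AND col = 0b1 = 1; 1 != 5 -> empty
(45,46): col outside [0, 45] -> not filled
(92,83): row=0b1011100, col=0b1010011, row AND col = 0b1010000 = 80; 80 != 83 -> empty

Answer: no no yes no no no no no no no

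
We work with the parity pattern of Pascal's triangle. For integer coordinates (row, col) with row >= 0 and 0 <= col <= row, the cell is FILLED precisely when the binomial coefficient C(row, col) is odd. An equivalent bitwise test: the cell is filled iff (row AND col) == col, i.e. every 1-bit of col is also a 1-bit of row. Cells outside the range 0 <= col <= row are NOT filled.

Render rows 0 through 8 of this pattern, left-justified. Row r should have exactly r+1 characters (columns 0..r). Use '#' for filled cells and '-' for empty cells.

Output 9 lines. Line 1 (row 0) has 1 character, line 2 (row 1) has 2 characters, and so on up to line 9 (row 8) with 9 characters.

r0=0: #
r1=1: ##
r2=10: #-#
r3=11: ####
r4=100: #---#
r5=101: ##--##
r6=110: #-#-#-#
r7=111: ########
r8=1000: #-------#

Answer: #
##
#-#
####
#---#
##--##
#-#-#-#
########
#-------#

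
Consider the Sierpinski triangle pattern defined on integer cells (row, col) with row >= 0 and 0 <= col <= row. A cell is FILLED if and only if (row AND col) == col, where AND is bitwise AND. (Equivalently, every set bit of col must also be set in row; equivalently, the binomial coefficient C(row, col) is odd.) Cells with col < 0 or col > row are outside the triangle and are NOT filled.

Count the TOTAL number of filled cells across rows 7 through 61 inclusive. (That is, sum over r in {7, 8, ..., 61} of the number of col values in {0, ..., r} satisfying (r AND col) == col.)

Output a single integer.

r7=111 pc3: +8 =8
r8=1000 pc1: +2 =10
r9=1001 pc2: +4 =14
r10=1010 pc2: +4 =18
r11=1011 pc3: +8 =26
r12=1100 pc2: +4 =30
r13=1101 pc3: +8 =38
r14=1110 pc3: +8 =46
r15=1111 pc4: +16 =62
r16=10000 pc1: +2 =64
r17=10001 pc2: +4 =68
r18=10010 pc2: +4 =72
r19=10011 pc3: +8 =80
r20=10100 pc2: +4 =84
r21=10101 pc3: +8 =92
r22=10110 pc3: +8 =100
r23=10111 pc4: +16 =116
r24=11000 pc2: +4 =120
r25=11001 pc3: +8 =128
r26=11010 pc3: +8 =136
r27=11011 pc4: +16 =152
r28=11100 pc3: +8 =160
r29=11101 pc4: +16 =176
r30=11110 pc4: +16 =192
r31=11111 pc5: +32 =224
r32=100000 pc1: +2 =226
r33=100001 pc2: +4 =230
r34=100010 pc2: +4 =234
r35=100011 pc3: +8 =242
r36=100100 pc2: +4 =246
r37=100101 pc3: +8 =254
r38=100110 pc3: +8 =262
r39=100111 pc4: +16 =278
r40=101000 pc2: +4 =282
r41=101001 pc3: +8 =290
r42=101010 pc3: +8 =298
r43=101011 pc4: +16 =314
r44=101100 pc3: +8 =322
r45=101101 pc4: +16 =338
r46=101110 pc4: +16 =354
r47=101111 pc5: +32 =386
r48=110000 pc2: +4 =390
r49=110001 pc3: +8 =398
r50=110010 pc3: +8 =406
r51=110011 pc4: +16 =422
r52=110100 pc3: +8 =430
r53=110101 pc4: +16 =446
r54=110110 pc4: +16 =462
r55=110111 pc5: +32 =494
r56=111000 pc3: +8 =502
r57=111001 pc4: +16 =518
r58=111010 pc4: +16 =534
r59=111011 pc5: +32 =566
r60=111100 pc4: +16 =582
r61=111101 pc5: +32 =614

Answer: 614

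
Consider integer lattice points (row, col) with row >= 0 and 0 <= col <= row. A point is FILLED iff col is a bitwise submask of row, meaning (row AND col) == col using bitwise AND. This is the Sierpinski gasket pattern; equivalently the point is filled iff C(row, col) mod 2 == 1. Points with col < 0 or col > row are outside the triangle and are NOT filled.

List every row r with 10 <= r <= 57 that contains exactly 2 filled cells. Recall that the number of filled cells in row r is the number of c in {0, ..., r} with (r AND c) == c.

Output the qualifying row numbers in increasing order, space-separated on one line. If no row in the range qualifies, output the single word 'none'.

Answer: 16 32

Derivation:
Row r has 2^popcount(r) filled cells, so we need popcount(r) = log2(2) = 1.
Scan r = 10..57 and keep those with exactly 1 one-bits:
r=10=1010 popcount=2 -> skip
r=11=1011 popcount=3 -> skip
r=12=1100 popcount=2 -> skip
r=13=1101 popcount=3 -> skip
r=14=1110 popcount=3 -> skip
r=15=1111 popcount=4 -> skip
r=16=10000 popcount=1 -> KEEP
r=17=10001 popcount=2 -> skip
r=18=10010 popcount=2 -> skip
r=19=10011 popcount=3 -> skip
r=20=10100 popcount=2 -> skip
r=21=10101 popcount=3 -> skip
r=22=10110 popcount=3 -> skip
r=23=10111 popcount=4 -> skip
r=24=11000 popcount=2 -> skip
r=25=11001 popcount=3 -> skip
r=26=11010 popcount=3 -> skip
r=27=11011 popcount=4 -> skip
r=28=11100 popcount=3 -> skip
r=29=11101 popcount=4 -> skip
r=30=11110 popcount=4 -> skip
r=31=11111 popcount=5 -> skip
r=32=100000 popcount=1 -> KEEP
r=33=100001 popcount=2 -> skip
r=34=100010 popcount=2 -> skip
r=35=100011 popcount=3 -> skip
r=36=100100 popcount=2 -> skip
r=37=100101 popcount=3 -> skip
r=38=100110 popcount=3 -> skip
r=39=100111 popcount=4 -> skip
r=40=101000 popcount=2 -> skip
r=41=101001 popcount=3 -> skip
r=42=101010 popcount=3 -> skip
r=43=101011 popcount=4 -> skip
r=44=101100 popcount=3 -> skip
r=45=101101 popcount=4 -> skip
r=46=101110 popcount=4 -> skip
r=47=101111 popcount=5 -> skip
r=48=110000 popcount=2 -> skip
r=49=110001 popcount=3 -> skip
r=50=110010 popcount=3 -> skip
r=51=110011 popcount=4 -> skip
r=52=110100 popcount=3 -> skip
r=53=110101 popcount=4 -> skip
r=54=110110 popcount=4 -> skip
r=55=110111 popcount=5 -> skip
r=56=111000 popcount=3 -> skip
r=57=111001 popcount=4 -> skip
Kept rows: 16 32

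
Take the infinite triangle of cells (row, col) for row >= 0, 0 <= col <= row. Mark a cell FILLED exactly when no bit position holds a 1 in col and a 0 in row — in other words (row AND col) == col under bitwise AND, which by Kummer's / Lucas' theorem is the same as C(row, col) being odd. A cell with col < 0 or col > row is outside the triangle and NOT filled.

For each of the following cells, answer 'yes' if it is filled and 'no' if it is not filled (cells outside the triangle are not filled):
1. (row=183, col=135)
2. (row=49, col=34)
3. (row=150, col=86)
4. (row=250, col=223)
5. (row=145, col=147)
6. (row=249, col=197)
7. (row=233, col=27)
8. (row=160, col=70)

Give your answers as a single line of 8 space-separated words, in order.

Answer: yes no no no no no no no

Derivation:
(183,135): row=0b10110111, col=0b10000111, row AND col = 0b10000111 = 135; 135 == 135 -> filled
(49,34): row=0b110001, col=0b100010, row AND col = 0b100000 = 32; 32 != 34 -> empty
(150,86): row=0b10010110, col=0b1010110, row AND col = 0b10110 = 22; 22 != 86 -> empty
(250,223): row=0b11111010, col=0b11011111, row AND col = 0b11011010 = 218; 218 != 223 -> empty
(145,147): col outside [0, 145] -> not filled
(249,197): row=0b11111001, col=0b11000101, row AND col = 0b11000001 = 193; 193 != 197 -> empty
(233,27): row=0b11101001, col=0b11011, row AND col = 0b1001 = 9; 9 != 27 -> empty
(160,70): row=0b10100000, col=0b1000110, row AND col = 0b0 = 0; 0 != 70 -> empty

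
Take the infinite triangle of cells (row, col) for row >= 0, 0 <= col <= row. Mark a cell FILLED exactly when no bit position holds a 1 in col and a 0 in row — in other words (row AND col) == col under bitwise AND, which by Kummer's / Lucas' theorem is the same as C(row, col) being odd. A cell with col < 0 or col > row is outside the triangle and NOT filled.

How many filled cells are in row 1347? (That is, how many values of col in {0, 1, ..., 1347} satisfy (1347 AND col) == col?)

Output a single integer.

1347 in binary = 10101000011
popcount(1347) = number of 1-bits in 10101000011 = 5
A col c satisfies (1347 AND c) == c iff every set bit of c is also set in 1347; each of the 5 set bits of 1347 can independently be on or off in c.
count = 2^5 = 32

Answer: 32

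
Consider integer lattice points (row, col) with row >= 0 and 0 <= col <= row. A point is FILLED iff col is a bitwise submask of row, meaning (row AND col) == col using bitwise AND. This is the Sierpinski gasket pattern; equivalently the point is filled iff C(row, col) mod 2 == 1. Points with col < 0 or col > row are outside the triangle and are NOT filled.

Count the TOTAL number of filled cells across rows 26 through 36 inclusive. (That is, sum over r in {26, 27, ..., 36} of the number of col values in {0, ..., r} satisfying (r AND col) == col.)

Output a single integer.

r26=11010 pc3: +8 =8
r27=11011 pc4: +16 =24
r28=11100 pc3: +8 =32
r29=11101 pc4: +16 =48
r30=11110 pc4: +16 =64
r31=11111 pc5: +32 =96
r32=100000 pc1: +2 =98
r33=100001 pc2: +4 =102
r34=100010 pc2: +4 =106
r35=100011 pc3: +8 =114
r36=100100 pc2: +4 =118

Answer: 118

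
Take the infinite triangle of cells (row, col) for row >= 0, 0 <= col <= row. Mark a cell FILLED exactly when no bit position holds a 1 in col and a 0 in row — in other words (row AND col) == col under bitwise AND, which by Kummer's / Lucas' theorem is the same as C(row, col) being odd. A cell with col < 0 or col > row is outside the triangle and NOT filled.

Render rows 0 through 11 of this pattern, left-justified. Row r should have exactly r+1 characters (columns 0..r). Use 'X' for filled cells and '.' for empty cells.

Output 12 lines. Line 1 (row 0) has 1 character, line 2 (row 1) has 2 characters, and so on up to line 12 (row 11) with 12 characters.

Answer: X
XX
X.X
XXXX
X...X
XX..XX
X.X.X.X
XXXXXXXX
X.......X
XX......XX
X.X.....X.X
XXXX....XXXX

Derivation:
r0=0: X
r1=1: XX
r2=10: X.X
r3=11: XXXX
r4=100: X...X
r5=101: XX..XX
r6=110: X.X.X.X
r7=111: XXXXXXXX
r8=1000: X.......X
r9=1001: XX......XX
r10=1010: X.X.....X.X
r11=1011: XXXX....XXXX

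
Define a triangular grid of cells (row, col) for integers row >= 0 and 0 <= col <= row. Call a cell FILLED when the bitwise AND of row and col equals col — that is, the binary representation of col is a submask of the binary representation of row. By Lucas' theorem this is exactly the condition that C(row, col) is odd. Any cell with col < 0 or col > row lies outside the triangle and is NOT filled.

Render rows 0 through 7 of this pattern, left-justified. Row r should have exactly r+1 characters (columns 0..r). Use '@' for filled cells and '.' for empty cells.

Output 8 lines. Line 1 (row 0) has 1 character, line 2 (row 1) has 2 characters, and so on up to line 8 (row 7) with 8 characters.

Answer: @
@@
@.@
@@@@
@...@
@@..@@
@.@.@.@
@@@@@@@@

Derivation:
r0=0: @
r1=1: @@
r2=10: @.@
r3=11: @@@@
r4=100: @...@
r5=101: @@..@@
r6=110: @.@.@.@
r7=111: @@@@@@@@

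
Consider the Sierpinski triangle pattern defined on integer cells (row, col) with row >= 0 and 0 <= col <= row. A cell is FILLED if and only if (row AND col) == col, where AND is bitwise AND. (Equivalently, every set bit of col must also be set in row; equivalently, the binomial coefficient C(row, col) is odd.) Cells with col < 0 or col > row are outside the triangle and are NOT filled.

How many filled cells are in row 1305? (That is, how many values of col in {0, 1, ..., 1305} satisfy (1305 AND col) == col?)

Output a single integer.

1305 in binary = 10100011001
popcount(1305) = number of 1-bits in 10100011001 = 5
A col c satisfies (1305 AND c) == c iff every set bit of c is also set in 1305; each of the 5 set bits of 1305 can independently be on or off in c.
count = 2^5 = 32

Answer: 32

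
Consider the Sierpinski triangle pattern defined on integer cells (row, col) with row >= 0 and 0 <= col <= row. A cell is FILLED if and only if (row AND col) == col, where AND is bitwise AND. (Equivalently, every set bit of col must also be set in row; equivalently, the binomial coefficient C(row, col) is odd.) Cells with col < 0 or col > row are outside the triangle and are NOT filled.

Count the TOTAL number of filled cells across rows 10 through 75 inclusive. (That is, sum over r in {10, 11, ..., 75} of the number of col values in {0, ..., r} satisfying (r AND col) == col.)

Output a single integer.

Answer: 786

Derivation:
r10=1010 pc2: +4 =4
r11=1011 pc3: +8 =12
r12=1100 pc2: +4 =16
r13=1101 pc3: +8 =24
r14=1110 pc3: +8 =32
r15=1111 pc4: +16 =48
r16=10000 pc1: +2 =50
r17=10001 pc2: +4 =54
r18=10010 pc2: +4 =58
r19=10011 pc3: +8 =66
r20=10100 pc2: +4 =70
r21=10101 pc3: +8 =78
r22=10110 pc3: +8 =86
r23=10111 pc4: +16 =102
r24=11000 pc2: +4 =106
r25=11001 pc3: +8 =114
r26=11010 pc3: +8 =122
r27=11011 pc4: +16 =138
r28=11100 pc3: +8 =146
r29=11101 pc4: +16 =162
r30=11110 pc4: +16 =178
r31=11111 pc5: +32 =210
r32=100000 pc1: +2 =212
r33=100001 pc2: +4 =216
r34=100010 pc2: +4 =220
r35=100011 pc3: +8 =228
r36=100100 pc2: +4 =232
r37=100101 pc3: +8 =240
r38=100110 pc3: +8 =248
r39=100111 pc4: +16 =264
r40=101000 pc2: +4 =268
r41=101001 pc3: +8 =276
r42=101010 pc3: +8 =284
r43=101011 pc4: +16 =300
r44=101100 pc3: +8 =308
r45=101101 pc4: +16 =324
r46=101110 pc4: +16 =340
r47=101111 pc5: +32 =372
r48=110000 pc2: +4 =376
r49=110001 pc3: +8 =384
r50=110010 pc3: +8 =392
r51=110011 pc4: +16 =408
r52=110100 pc3: +8 =416
r53=110101 pc4: +16 =432
r54=110110 pc4: +16 =448
r55=110111 pc5: +32 =480
r56=111000 pc3: +8 =488
r57=111001 pc4: +16 =504
r58=111010 pc4: +16 =520
r59=111011 pc5: +32 =552
r60=111100 pc4: +16 =568
r61=111101 pc5: +32 =600
r62=111110 pc5: +32 =632
r63=111111 pc6: +64 =696
r64=1000000 pc1: +2 =698
r65=1000001 pc2: +4 =702
r66=1000010 pc2: +4 =706
r67=1000011 pc3: +8 =714
r68=1000100 pc2: +4 =718
r69=1000101 pc3: +8 =726
r70=1000110 pc3: +8 =734
r71=1000111 pc4: +16 =750
r72=1001000 pc2: +4 =754
r73=1001001 pc3: +8 =762
r74=1001010 pc3: +8 =770
r75=1001011 pc4: +16 =786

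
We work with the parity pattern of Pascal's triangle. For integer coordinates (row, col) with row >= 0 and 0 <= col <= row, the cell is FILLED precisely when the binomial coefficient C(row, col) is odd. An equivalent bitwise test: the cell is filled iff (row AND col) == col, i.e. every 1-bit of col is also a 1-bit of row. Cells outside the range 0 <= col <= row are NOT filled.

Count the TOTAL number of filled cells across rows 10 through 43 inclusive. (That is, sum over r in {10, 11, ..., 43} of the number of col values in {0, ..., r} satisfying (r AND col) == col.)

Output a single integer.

Answer: 300

Derivation:
r10=1010 pc2: +4 =4
r11=1011 pc3: +8 =12
r12=1100 pc2: +4 =16
r13=1101 pc3: +8 =24
r14=1110 pc3: +8 =32
r15=1111 pc4: +16 =48
r16=10000 pc1: +2 =50
r17=10001 pc2: +4 =54
r18=10010 pc2: +4 =58
r19=10011 pc3: +8 =66
r20=10100 pc2: +4 =70
r21=10101 pc3: +8 =78
r22=10110 pc3: +8 =86
r23=10111 pc4: +16 =102
r24=11000 pc2: +4 =106
r25=11001 pc3: +8 =114
r26=11010 pc3: +8 =122
r27=11011 pc4: +16 =138
r28=11100 pc3: +8 =146
r29=11101 pc4: +16 =162
r30=11110 pc4: +16 =178
r31=11111 pc5: +32 =210
r32=100000 pc1: +2 =212
r33=100001 pc2: +4 =216
r34=100010 pc2: +4 =220
r35=100011 pc3: +8 =228
r36=100100 pc2: +4 =232
r37=100101 pc3: +8 =240
r38=100110 pc3: +8 =248
r39=100111 pc4: +16 =264
r40=101000 pc2: +4 =268
r41=101001 pc3: +8 =276
r42=101010 pc3: +8 =284
r43=101011 pc4: +16 =300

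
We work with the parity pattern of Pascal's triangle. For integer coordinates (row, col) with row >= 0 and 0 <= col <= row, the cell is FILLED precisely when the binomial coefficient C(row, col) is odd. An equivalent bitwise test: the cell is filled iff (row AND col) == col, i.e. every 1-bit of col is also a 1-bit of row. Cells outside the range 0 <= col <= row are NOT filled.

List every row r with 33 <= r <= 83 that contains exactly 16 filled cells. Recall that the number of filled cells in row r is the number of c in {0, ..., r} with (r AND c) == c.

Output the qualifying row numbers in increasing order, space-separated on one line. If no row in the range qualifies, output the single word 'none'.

Answer: 39 43 45 46 51 53 54 57 58 60 71 75 77 78 83

Derivation:
Row r has 2^popcount(r) filled cells, so we need popcount(r) = log2(16) = 4.
Scan r = 33..83 and keep those with exactly 4 one-bits:
r=33=100001 popcount=2 -> skip
r=34=100010 popcount=2 -> skip
r=35=100011 popcount=3 -> skip
r=36=100100 popcount=2 -> skip
r=37=100101 popcount=3 -> skip
r=38=100110 popcount=3 -> skip
r=39=100111 popcount=4 -> KEEP
r=40=101000 popcount=2 -> skip
r=41=101001 popcount=3 -> skip
r=42=101010 popcount=3 -> skip
r=43=101011 popcount=4 -> KEEP
r=44=101100 popcount=3 -> skip
r=45=101101 popcount=4 -> KEEP
r=46=101110 popcount=4 -> KEEP
r=47=101111 popcount=5 -> skip
r=48=110000 popcount=2 -> skip
r=49=110001 popcount=3 -> skip
r=50=110010 popcount=3 -> skip
r=51=110011 popcount=4 -> KEEP
r=52=110100 popcount=3 -> skip
r=53=110101 popcount=4 -> KEEP
r=54=110110 popcount=4 -> KEEP
r=55=110111 popcount=5 -> skip
r=56=111000 popcount=3 -> skip
r=57=111001 popcount=4 -> KEEP
r=58=111010 popcount=4 -> KEEP
r=59=111011 popcount=5 -> skip
r=60=111100 popcount=4 -> KEEP
r=61=111101 popcount=5 -> skip
r=62=111110 popcount=5 -> skip
r=63=111111 popcount=6 -> skip
r=64=1000000 popcount=1 -> skip
r=65=1000001 popcount=2 -> skip
r=66=1000010 popcount=2 -> skip
r=67=1000011 popcount=3 -> skip
r=68=1000100 popcount=2 -> skip
r=69=1000101 popcount=3 -> skip
r=70=1000110 popcount=3 -> skip
r=71=1000111 popcount=4 -> KEEP
r=72=1001000 popcount=2 -> skip
r=73=1001001 popcount=3 -> skip
r=74=1001010 popcount=3 -> skip
r=75=1001011 popcount=4 -> KEEP
r=76=1001100 popcount=3 -> skip
r=77=1001101 popcount=4 -> KEEP
r=78=1001110 popcount=4 -> KEEP
r=79=1001111 popcount=5 -> skip
r=80=1010000 popcount=2 -> skip
r=81=1010001 popcount=3 -> skip
r=82=1010010 popcount=3 -> skip
r=83=1010011 popcount=4 -> KEEP
Kept rows: 39 43 45 46 51 53 54 57 58 60 71 75 77 78 83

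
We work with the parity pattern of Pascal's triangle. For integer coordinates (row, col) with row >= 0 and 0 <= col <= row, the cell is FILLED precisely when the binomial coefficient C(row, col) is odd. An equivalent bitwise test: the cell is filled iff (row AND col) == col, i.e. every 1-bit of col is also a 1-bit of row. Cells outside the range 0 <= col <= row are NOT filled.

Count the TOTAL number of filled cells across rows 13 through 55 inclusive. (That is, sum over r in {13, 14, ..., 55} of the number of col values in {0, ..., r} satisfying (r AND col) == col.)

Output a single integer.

Answer: 464

Derivation:
r13=1101 pc3: +8 =8
r14=1110 pc3: +8 =16
r15=1111 pc4: +16 =32
r16=10000 pc1: +2 =34
r17=10001 pc2: +4 =38
r18=10010 pc2: +4 =42
r19=10011 pc3: +8 =50
r20=10100 pc2: +4 =54
r21=10101 pc3: +8 =62
r22=10110 pc3: +8 =70
r23=10111 pc4: +16 =86
r24=11000 pc2: +4 =90
r25=11001 pc3: +8 =98
r26=11010 pc3: +8 =106
r27=11011 pc4: +16 =122
r28=11100 pc3: +8 =130
r29=11101 pc4: +16 =146
r30=11110 pc4: +16 =162
r31=11111 pc5: +32 =194
r32=100000 pc1: +2 =196
r33=100001 pc2: +4 =200
r34=100010 pc2: +4 =204
r35=100011 pc3: +8 =212
r36=100100 pc2: +4 =216
r37=100101 pc3: +8 =224
r38=100110 pc3: +8 =232
r39=100111 pc4: +16 =248
r40=101000 pc2: +4 =252
r41=101001 pc3: +8 =260
r42=101010 pc3: +8 =268
r43=101011 pc4: +16 =284
r44=101100 pc3: +8 =292
r45=101101 pc4: +16 =308
r46=101110 pc4: +16 =324
r47=101111 pc5: +32 =356
r48=110000 pc2: +4 =360
r49=110001 pc3: +8 =368
r50=110010 pc3: +8 =376
r51=110011 pc4: +16 =392
r52=110100 pc3: +8 =400
r53=110101 pc4: +16 =416
r54=110110 pc4: +16 =432
r55=110111 pc5: +32 =464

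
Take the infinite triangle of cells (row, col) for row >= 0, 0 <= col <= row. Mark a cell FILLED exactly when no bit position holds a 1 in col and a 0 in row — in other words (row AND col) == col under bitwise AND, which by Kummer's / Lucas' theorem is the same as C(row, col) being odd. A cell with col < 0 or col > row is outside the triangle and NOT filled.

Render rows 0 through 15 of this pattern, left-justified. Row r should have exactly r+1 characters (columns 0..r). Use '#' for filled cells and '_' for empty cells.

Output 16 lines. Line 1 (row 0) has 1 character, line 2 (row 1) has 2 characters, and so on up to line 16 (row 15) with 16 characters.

r0=0: #
r1=1: ##
r2=10: #_#
r3=11: ####
r4=100: #___#
r5=101: ##__##
r6=110: #_#_#_#
r7=111: ########
r8=1000: #_______#
r9=1001: ##______##
r10=1010: #_#_____#_#
r11=1011: ####____####
r12=1100: #___#___#___#
r13=1101: ##__##__##__##
r14=1110: #_#_#_#_#_#_#_#
r15=1111: ################

Answer: #
##
#_#
####
#___#
##__##
#_#_#_#
########
#_______#
##______##
#_#_____#_#
####____####
#___#___#___#
##__##__##__##
#_#_#_#_#_#_#_#
################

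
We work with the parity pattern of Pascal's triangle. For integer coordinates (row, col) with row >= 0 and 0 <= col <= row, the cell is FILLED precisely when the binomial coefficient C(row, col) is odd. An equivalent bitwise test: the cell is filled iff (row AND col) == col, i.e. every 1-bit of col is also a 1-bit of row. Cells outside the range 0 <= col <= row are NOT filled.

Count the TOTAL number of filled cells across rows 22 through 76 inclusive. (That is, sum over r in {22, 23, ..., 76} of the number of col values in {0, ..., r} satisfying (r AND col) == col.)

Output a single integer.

r22=10110 pc3: +8 =8
r23=10111 pc4: +16 =24
r24=11000 pc2: +4 =28
r25=11001 pc3: +8 =36
r26=11010 pc3: +8 =44
r27=11011 pc4: +16 =60
r28=11100 pc3: +8 =68
r29=11101 pc4: +16 =84
r30=11110 pc4: +16 =100
r31=11111 pc5: +32 =132
r32=100000 pc1: +2 =134
r33=100001 pc2: +4 =138
r34=100010 pc2: +4 =142
r35=100011 pc3: +8 =150
r36=100100 pc2: +4 =154
r37=100101 pc3: +8 =162
r38=100110 pc3: +8 =170
r39=100111 pc4: +16 =186
r40=101000 pc2: +4 =190
r41=101001 pc3: +8 =198
r42=101010 pc3: +8 =206
r43=101011 pc4: +16 =222
r44=101100 pc3: +8 =230
r45=101101 pc4: +16 =246
r46=101110 pc4: +16 =262
r47=101111 pc5: +32 =294
r48=110000 pc2: +4 =298
r49=110001 pc3: +8 =306
r50=110010 pc3: +8 =314
r51=110011 pc4: +16 =330
r52=110100 pc3: +8 =338
r53=110101 pc4: +16 =354
r54=110110 pc4: +16 =370
r55=110111 pc5: +32 =402
r56=111000 pc3: +8 =410
r57=111001 pc4: +16 =426
r58=111010 pc4: +16 =442
r59=111011 pc5: +32 =474
r60=111100 pc4: +16 =490
r61=111101 pc5: +32 =522
r62=111110 pc5: +32 =554
r63=111111 pc6: +64 =618
r64=1000000 pc1: +2 =620
r65=1000001 pc2: +4 =624
r66=1000010 pc2: +4 =628
r67=1000011 pc3: +8 =636
r68=1000100 pc2: +4 =640
r69=1000101 pc3: +8 =648
r70=1000110 pc3: +8 =656
r71=1000111 pc4: +16 =672
r72=1001000 pc2: +4 =676
r73=1001001 pc3: +8 =684
r74=1001010 pc3: +8 =692
r75=1001011 pc4: +16 =708
r76=1001100 pc3: +8 =716

Answer: 716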